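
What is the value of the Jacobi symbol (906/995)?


Compute (906/995) via quadratic reciprocity:
  pull out 2: (2/995) = -1  (since 995 mod 8 = 3)
  reciprocity: (453/995) -> +(995/453)
  reduce: (89/453)
  reciprocity: (89/453) -> +(453/89)
  reduce: (8/89)
  pull out 2: (2/89) = +1  (since 89 mod 8 = 1)
  pull out 2: (2/89) = +1  (since 89 mod 8 = 1)
  pull out 2: (2/89) = +1  (since 89 mod 8 = 1)
  (1/89) = 1
Product of signs = -1

-1


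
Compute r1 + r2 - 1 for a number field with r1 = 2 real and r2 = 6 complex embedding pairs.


By Dirichlet's unit theorem:
rank = r1 + r2 - 1
= 2 + 6 - 1
= 7

7


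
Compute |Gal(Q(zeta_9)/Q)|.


|Gal(Q(zeta_9)/Q)| = phi(9)
= 6

6


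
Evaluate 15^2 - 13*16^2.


x^2 - d*y^2
= 15^2 - 13*16^2
= 225 - 3328
= -3103

-3103


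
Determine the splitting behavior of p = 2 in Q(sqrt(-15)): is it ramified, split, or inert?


K = Q(sqrt(-15)). Since d mod 4 = 1, disc(K) = -15.
Check p | disc: -15 mod 2 = 1.
p=2 does not divide disc (d is 1 mod 4). 2 splits iff d = 1 mod 8.
d mod 8 = 1, so (d/2) = 1.
(d/p) = 1, so p splits: (p) = P*P' with e=1, f=1, g=2.
Therefore p is split.

split


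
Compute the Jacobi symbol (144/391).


Compute (144/391) via quadratic reciprocity:
  pull out 2: (2/391) = +1  (since 391 mod 8 = 7)
  pull out 2: (2/391) = +1  (since 391 mod 8 = 7)
  pull out 2: (2/391) = +1  (since 391 mod 8 = 7)
  pull out 2: (2/391) = +1  (since 391 mod 8 = 7)
  reciprocity: (9/391) -> +(391/9)
  reduce: (4/9)
  pull out 2: (2/9) = +1  (since 9 mod 8 = 1)
  pull out 2: (2/9) = +1  (since 9 mod 8 = 1)
  (1/9) = 1
Product of signs = 1

1


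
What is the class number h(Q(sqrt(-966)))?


K = Q(sqrt(-966)). d mod 4 = 2, so D = disc(K) = 4d = -3864
h(K) equals the number of primitive reduced positive-definite forms (a, b, c) = a*x^2 + b*x*y + c*y^2 with b^2 - 4ac = D,
where reduced means |b| <= a <= c, with b >= 0 whenever |b| = a or a = c, and primitive means gcd(a, b, c) = 1.
Reduced forces 3a^2 <= |D| = 3864, so 1 <= a <= 35; b must have the parity of D, and c = (b^2 - D)/(4a) must be an integer >= a.
Enumerate a = 1..35, b in [-a, a]:
  a=1: (1, 0, 966)  [1]
  a=2: (2, 0, 483)  [1]
  a=3: (3, 0, 322)  [1]
  a=4: none
  a=5: (5, -4, 194), (5, 4, 194)  [2]
  a=6: (6, 0, 161)  [1]
  a=7: (7, 0, 138)  [1]
  a=8..9: none
  a=10: (10, -4, 97), (10, 4, 97)  [2]
  a=11..12: none
  a=13: (13, -6, 75), (13, 6, 75)  [2]
  a=14: (14, 0, 69)  [1]
  a=15: (15, -6, 65), (15, 6, 65)  [2]
  a=16..20: none
  a=21: (21, 0, 46)  [1]
  a=22: none
  a=23: (23, 0, 42)  [1]
  a=24: none
  a=25: (25, -6, 39), (25, 6, 39)  [2]
  a=26: (26, -20, 41), (26, 20, 41)  [2]
  a=27..28: none
  a=29: (29, -14, 35), (29, 14, 35)  [2]
  a=30: (30, -24, 37), (30, 24, 37)  [2]
  a=31..35: none
Total reduced forms: 1 + 1 + 1 + 2 + 1 + 1 + 2 + 2 + 1 + 2 + 1 + 1 + 2 + 2 + 2 + 2 = 24
h = 24

24


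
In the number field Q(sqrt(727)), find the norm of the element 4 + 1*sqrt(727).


N(a + b*sqrt(d)) = a^2 - d*b^2
= (4)^2 - (727)*(1)^2
= 16 - 727
= -711

-711


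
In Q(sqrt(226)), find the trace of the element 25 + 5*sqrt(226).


Tr(a + b*sqrt(d)) = (a + b*sqrt(d)) + (a - b*sqrt(d)) = 2a
= 2 * (25)
= 50

50


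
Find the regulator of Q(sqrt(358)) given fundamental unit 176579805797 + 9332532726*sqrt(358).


epsilon = 176579805797 + 9332532726*sqrt(358)
= 3.5316e+11
R = ln(3.5316e+11)
= 26.5902

26.5902


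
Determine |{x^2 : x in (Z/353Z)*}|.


For prime p, the number of non-zero quadratic residues is (p-1)/2.
= (353-1)/2
= 176

176


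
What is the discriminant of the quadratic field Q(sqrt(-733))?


For K = Q(sqrt(d)) with d squarefree: disc(K) = d if d = 1 mod 4, and disc(K) = 4d if d = 2 or 3 mod 4.
Here d = -733, and d mod 4 = 3.
d = 3 mod 4, not 1 (O_K = Z[sqrt(d)]), so disc(K) = 4d = 4 * (-733) = -2932

-2932


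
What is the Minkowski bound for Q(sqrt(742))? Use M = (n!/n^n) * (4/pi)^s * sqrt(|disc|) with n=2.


d = 742, d mod 4 = 2, so disc(K) = 4d = 2968; |disc(K)| = 2968
Real quadratic field, so n = 2, s = r2 = 0, r1 = 2
M = (n!/n^n) * (4/pi)^s * sqrt(|disc(K)|) = (2!/2^2) * (4/pi)^0 * sqrt(2968)
= 0.5 * 1.000000 * 54.479354
= 27.2397

27.2397


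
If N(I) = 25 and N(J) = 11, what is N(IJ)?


N(IJ) = N(I) * N(J)
= 25 * 11
= 275

275


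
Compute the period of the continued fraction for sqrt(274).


Run the CF algorithm for sqrt(274).
a_0 = floor(sqrt(274)) = 16; set m_0=0, q_0=1.
Recurrence: m' = q*a - m,  q' = (d - m'^2)/q,  a' = floor((a_0 + m')/q').
  step 1: m=16, q=18, a=1
  step 2: m=2, q=15, a=1
  step 3: m=13, q=7, a=4
  step 4: m=15, q=7, a=4
  step 5: m=13, q=15, a=1
  step 6: m=2, q=18, a=1
  step 7: m=16, q=1, a=32
a_7 = 2*a_0 = 32, so the period closes here.
sqrt(274) = [16; 1, 1, 4, 4, 1, 1, 32]
Period length = 7

7


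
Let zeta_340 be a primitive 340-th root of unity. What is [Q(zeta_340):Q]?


The degree equals Euler's totient phi(340).
340 = 2^2 * 5 * 17
phi(340) = 128

128


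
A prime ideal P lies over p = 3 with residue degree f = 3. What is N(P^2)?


N(P^a) = p^(a*f)
= 3^(2*3)
= 3^6
= 729

729


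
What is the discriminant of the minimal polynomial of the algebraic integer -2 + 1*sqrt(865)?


The element -2 + 1*sqrt(865) has minimal polynomial:
x^2 + 4*x - 861
Discriminant = (4)^2 - 4*(-861)
= 16 + 3444
= 3460

3460


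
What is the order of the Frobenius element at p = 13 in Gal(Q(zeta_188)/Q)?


The Frobenius at p in Gal(Q(zeta_n)/Q) = (Z/nZ)* is the class of p, so its order is ord_188(13), the smallest k >= 1 with 13^k = 1 mod 188.
n = 188 = 2^2 * 47, phi(188) = 92; the order divides phi(n).
Divisors of 92: 1, 2, 4, 23, 46, 92
Repeated squaring mod 188: 13^1 = 13, 13^2 = 169, 13^4 = 173, 13^8 = 37, 13^16 = 53, 13^32 = 177, 13^64 = 121
Test divisors in increasing order:
  k=1: 13^1 = 13 mod 188
  k=2: 13^2 = 169 mod 188
  k=4: 13^4 = 173 mod 188
  k=23: 13^23 = 53 * 173 * 169 * 13 = 93 mod 188
  k=46: 13^46 = 177 * 37 * 173 * 169 = 1 mod 188  <- first divisor giving 1
Order = 46

46


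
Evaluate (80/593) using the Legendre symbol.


p = 593 is prime, so compute (80/593) with the reciprocity algorithm (Jacobi-symbol steps: pull out 2s via (2/n), flip via reciprocity, reduce):
  pull out 2: (2/593) = +1  (since 593 mod 8 = 1)
  pull out 2: (2/593) = +1  (since 593 mod 8 = 1)
  pull out 2: (2/593) = +1  (since 593 mod 8 = 1)
  pull out 2: (2/593) = +1  (since 593 mod 8 = 1)
  reciprocity: (5/593) -> +(593/5)
  reduce: (3/5)
  reciprocity: (3/5) -> +(5/3)
  reduce: (2/3)
  pull out 2: (2/3) = -1  (since 3 mod 8 = 3)
  (1/3) = 1
Product of signs = -1
(80/593) = -1

-1


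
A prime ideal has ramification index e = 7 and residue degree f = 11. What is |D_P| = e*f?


|D_P| = e * f
= 7 * 11
= 77

77


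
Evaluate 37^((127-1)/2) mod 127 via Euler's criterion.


p = 127 is prime and the exponent is (p-1)/2 = 63, so by Euler's criterion 37^63 = (37/127) = +1 or -1 mod 127.
Compute by square-and-multiply:
  63 = 32 + 16 + 8 + 4 + 2 + 1 (binary 111111)
  Repeated squaring mod 127: 37^1 = 37, 37^2 = 99, 37^4 = 22, 37^8 = 103, 37^16 = 68, 37^32 = 52
  37^63 = 37^32 * 37^16 * 37^8 * 37^4 * 37^2 * 37^1 = 52 * 68 * 103 * 22 * 99 * 37 mod 127
    52 * 68 = 3536 = 107 mod 127
    107 * 103 = 11021 = 99 mod 127
    99 * 22 = 2178 = 19 mod 127
    19 * 99 = 1881 = 103 mod 127
    103 * 37 = 3811 = 1 mod 127
  37^63 = 1 mod 127
Result 1: 37 is a quadratic residue mod 127.
37^63 mod 127 = 1

1


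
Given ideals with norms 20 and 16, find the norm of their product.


N(IJ) = N(I) * N(J)
= 20 * 16
= 320

320


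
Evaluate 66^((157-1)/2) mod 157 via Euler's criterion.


p = 157 is prime and the exponent is (p-1)/2 = 78, so by Euler's criterion 66^78 = (66/157) = +1 or -1 mod 157.
Compute by square-and-multiply:
  78 = 64 + 8 + 4 + 2 (binary 1001110)
  Repeated squaring mod 157: 66^1 = 66, 66^2 = 117, 66^4 = 30, 66^8 = 115, 66^16 = 37, 66^32 = 113, 66^64 = 52
  66^78 = 66^64 * 66^8 * 66^4 * 66^2 = 52 * 115 * 30 * 117 mod 157
    52 * 115 = 5980 = 14 mod 157
    14 * 30 = 420 = 106 mod 157
    106 * 117 = 12402 = 156 mod 157
  66^78 = 156 mod 157
Result 156 = p - 1 = -1 mod 157: 66 is a quadratic non-residue mod 157. As a residue in [0, p-1] the value is 156.
66^78 mod 157 = 156

156


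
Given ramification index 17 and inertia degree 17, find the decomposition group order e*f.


|D_P| = e * f
= 17 * 17
= 289

289


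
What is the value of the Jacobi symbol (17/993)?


Compute (17/993) via quadratic reciprocity:
  reciprocity: (17/993) -> +(993/17)
  reduce: (7/17)
  reciprocity: (7/17) -> +(17/7)
  reduce: (3/7)
  reciprocity: (3/7) -> -(7/3)
  reduce: (1/3)
  (1/3) = 1
Product of signs = -1

-1


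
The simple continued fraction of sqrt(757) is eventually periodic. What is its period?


Run the CF algorithm for sqrt(757).
a_0 = floor(sqrt(757)) = 27; set m_0=0, q_0=1.
Recurrence: m' = q*a - m,  q' = (d - m'^2)/q,  a' = floor((a_0 + m')/q').
  step 1: m=27, q=28, a=1
  step 2: m=1, q=27, a=1
  step 3: m=26, q=3, a=17
  step 4: m=25, q=44, a=1
  step 5: m=19, q=9, a=5
  step 6: m=26, q=9, a=5
  step 7: m=19, q=44, a=1
  step 8: m=25, q=3, a=17
  step 9: m=26, q=27, a=1
  step 10: m=1, q=28, a=1
  step 11: m=27, q=1, a=54
a_11 = 2*a_0 = 54, so the period closes here.
sqrt(757) = [27; 1, 1, 17, 1, 5, 5, 1, 17, 1, 1, 54]
Period length = 11

11


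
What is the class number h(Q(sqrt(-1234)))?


K = Q(sqrt(-1234)). d mod 4 = 2, so D = disc(K) = 4d = -4936
h(K) equals the number of primitive reduced positive-definite forms (a, b, c) = a*x^2 + b*x*y + c*y^2 with b^2 - 4ac = D,
where reduced means |b| <= a <= c, with b >= 0 whenever |b| = a or a = c, and primitive means gcd(a, b, c) = 1.
Reduced forces 3a^2 <= |D| = 4936, so 1 <= a <= 40; b must have the parity of D, and c = (b^2 - D)/(4a) must be an integer >= a.
Enumerate a = 1..40, b in [-a, a]:
  a=1: (1, 0, 1234)  [1]
  a=2: (2, 0, 617)  [1]
  a=3..4: none
  a=5: (5, -2, 247), (5, 2, 247)  [2]
  a=6..9: none
  a=10: (10, -8, 125), (10, 8, 125)  [2]
  a=11: (11, -6, 113), (11, 6, 113)  [2]
  a=12: none
  a=13: (13, -2, 95), (13, 2, 95)  [2]
  a=14..18: none
  a=19: (19, -2, 65), (19, 2, 65)  [2]
  a=20..21: none
  a=22: (22, -16, 59), (22, 16, 59)  [2]
  a=23: (23, -20, 58), (23, 20, 58)  [2]
  a=24: none
  a=25: (25, -8, 50), (25, 8, 50)  [2]
  a=26: (26, -24, 53), (26, 24, 53)  [2]
  a=27..28: none
  a=29: (29, -20, 46), (29, 20, 46)  [2]
  a=30..37: none
  a=38: (38, -36, 41), (38, 36, 41)  [2]
  a=39..40: none
Total reduced forms: 1 + 1 + 2 + 2 + 2 + 2 + 2 + 2 + 2 + 2 + 2 + 2 + 2 = 24
h = 24

24


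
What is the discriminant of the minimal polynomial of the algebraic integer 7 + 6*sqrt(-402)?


The element 7 + 6*sqrt(-402) has minimal polynomial:
x^2 - 14*x + 14521
Discriminant = (-14)^2 - 4*(14521)
= 196 - 58084
= -57888

-57888


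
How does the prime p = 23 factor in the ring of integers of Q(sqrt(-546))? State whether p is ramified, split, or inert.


K = Q(sqrt(-546)). Since d mod 4 = 2, disc(K) = -2184.
Check p | disc: -2184 mod 23 = 1.
p does not divide disc. Compute Legendre symbol (d/p):
6^((23-1)/2) mod 23 = 1
(d/p) = 1, so p splits: (p) = P*P' with e=1, f=1, g=2.
Therefore p is split.

split


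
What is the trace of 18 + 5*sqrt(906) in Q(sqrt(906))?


Tr(a + b*sqrt(d)) = (a + b*sqrt(d)) + (a - b*sqrt(d)) = 2a
= 2 * (18)
= 36

36


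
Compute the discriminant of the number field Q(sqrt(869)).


For K = Q(sqrt(d)) with d squarefree: disc(K) = d if d = 1 mod 4, and disc(K) = 4d if d = 2 or 3 mod 4.
Here d = 869, and d mod 4 = 1.
d = 1 mod 4 (O_K = Z[(1+sqrt(d))/2]), so disc(K) = d = 869

869


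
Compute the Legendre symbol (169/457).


p = 457 is prime, so compute (169/457) with the reciprocity algorithm (Jacobi-symbol steps: pull out 2s via (2/n), flip via reciprocity, reduce):
  reciprocity: (169/457) -> +(457/169)
  reduce: (119/169)
  reciprocity: (119/169) -> +(169/119)
  reduce: (50/119)
  pull out 2: (2/119) = +1  (since 119 mod 8 = 7)
  reciprocity: (25/119) -> +(119/25)
  reduce: (19/25)
  reciprocity: (19/25) -> +(25/19)
  reduce: (6/19)
  pull out 2: (2/19) = -1  (since 19 mod 8 = 3)
  reciprocity: (3/19) -> -(19/3)
  reduce: (1/3)
  (1/3) = 1
Product of signs = 1
(169/457) = 1

1


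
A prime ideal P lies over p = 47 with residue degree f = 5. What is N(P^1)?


N(P^a) = p^(a*f)
= 47^(1*5)
= 47^5
= 229345007

229345007


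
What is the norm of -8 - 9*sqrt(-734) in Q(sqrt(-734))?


N(a + b*sqrt(d)) = a^2 - d*b^2
= (-8)^2 - (-734)*(-9)^2
= 64 + 59454
= 59518

59518


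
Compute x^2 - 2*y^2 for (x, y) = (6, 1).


x^2 - d*y^2
= 6^2 - 2*1^2
= 36 - 2
= 34

34


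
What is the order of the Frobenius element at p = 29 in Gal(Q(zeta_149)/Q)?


The Frobenius at p in Gal(Q(zeta_n)/Q) = (Z/nZ)* is the class of p, so its order is ord_149(29), the smallest k >= 1 with 29^k = 1 mod 149.
n = 149 = 149, phi(149) = 148; the order divides phi(n).
Divisors of 148: 1, 2, 4, 37, 74, 148
Repeated squaring mod 149: 29^1 = 29, 29^2 = 96, 29^4 = 127, 29^8 = 37, 29^16 = 28, 29^32 = 39, 29^64 = 31, 29^128 = 67
Test divisors in increasing order:
  k=1: 29^1 = 29 mod 149
  k=2: 29^2 = 96 mod 149
  k=4: 29^4 = 127 mod 149
  k=37: 29^37 = 39 * 127 * 29 = 1 mod 149  <- first divisor giving 1
Order = 37

37


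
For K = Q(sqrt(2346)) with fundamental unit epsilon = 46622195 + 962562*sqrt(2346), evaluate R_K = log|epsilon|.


epsilon = 46622195 + 962562*sqrt(2346)
= 9.3244e+07
R = ln(9.3244e+07)
= 18.3507

18.3507


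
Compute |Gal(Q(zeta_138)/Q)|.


|Gal(Q(zeta_138)/Q)| = phi(138)
= 44

44


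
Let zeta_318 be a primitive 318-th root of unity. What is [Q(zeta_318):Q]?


The degree equals Euler's totient phi(318).
318 = 2 * 3 * 53
phi(318) = 104

104


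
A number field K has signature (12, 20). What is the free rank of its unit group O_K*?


By Dirichlet's unit theorem:
rank = r1 + r2 - 1
= 12 + 20 - 1
= 31

31


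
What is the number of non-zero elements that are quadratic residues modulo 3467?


For prime p, the number of non-zero quadratic residues is (p-1)/2.
= (3467-1)/2
= 1733

1733


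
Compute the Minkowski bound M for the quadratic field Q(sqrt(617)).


d = 617, d mod 4 = 1, so disc(K) = d = 617; |disc(K)| = 617
Real quadratic field, so n = 2, s = r2 = 0, r1 = 2
M = (n!/n^n) * (4/pi)^s * sqrt(|disc(K)|) = (2!/2^2) * (4/pi)^0 * sqrt(617)
= 0.5 * 1.000000 * 24.839485
= 12.4197

12.4197


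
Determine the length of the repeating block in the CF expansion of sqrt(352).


Run the CF algorithm for sqrt(352).
a_0 = floor(sqrt(352)) = 18; set m_0=0, q_0=1.
Recurrence: m' = q*a - m,  q' = (d - m'^2)/q,  a' = floor((a_0 + m')/q').
  step 1: m=18, q=28, a=1
  step 2: m=10, q=9, a=3
  step 3: m=17, q=7, a=5
  step 4: m=18, q=4, a=9
  step 5: m=18, q=7, a=5
  step 6: m=17, q=9, a=3
  step 7: m=10, q=28, a=1
  step 8: m=18, q=1, a=36
a_8 = 2*a_0 = 36, so the period closes here.
sqrt(352) = [18; 1, 3, 5, 9, 5, 3, 1, 36]
Period length = 8

8


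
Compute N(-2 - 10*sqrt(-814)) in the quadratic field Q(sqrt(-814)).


N(a + b*sqrt(d)) = a^2 - d*b^2
= (-2)^2 - (-814)*(-10)^2
= 4 + 81400
= 81404

81404


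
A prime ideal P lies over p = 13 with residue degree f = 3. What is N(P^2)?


N(P^a) = p^(a*f)
= 13^(2*3)
= 13^6
= 4826809

4826809


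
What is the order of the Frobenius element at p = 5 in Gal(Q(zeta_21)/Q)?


The Frobenius at p in Gal(Q(zeta_n)/Q) = (Z/nZ)* is the class of p, so its order is ord_21(5), the smallest k >= 1 with 5^k = 1 mod 21.
n = 21 = 3 * 7, phi(21) = 12; the order divides phi(n).
Divisors of 12: 1, 2, 3, 4, 6, 12
Repeated squaring mod 21: 5^1 = 5, 5^2 = 4, 5^4 = 16, 5^8 = 4
Test divisors in increasing order:
  k=1: 5^1 = 5 mod 21
  k=2: 5^2 = 4 mod 21
  k=3: 5^3 = 4 * 5 = 20 mod 21
  k=4: 5^4 = 16 mod 21
  k=6: 5^6 = 16 * 4 = 1 mod 21  <- first divisor giving 1
Order = 6

6


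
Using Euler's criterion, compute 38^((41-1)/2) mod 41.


p = 41 is prime and the exponent is (p-1)/2 = 20, so by Euler's criterion 38^20 = (38/41) = +1 or -1 mod 41.
Compute by square-and-multiply:
  20 = 16 + 4 (binary 10100)
  Repeated squaring mod 41: 38^1 = 38, 38^2 = 9, 38^4 = 40, 38^8 = 1, 38^16 = 1
  38^20 = 38^16 * 38^4 = 1 * 40 mod 41
    1 * 40 = 40 = 40 mod 41
  38^20 = 40 mod 41
Result 40 = p - 1 = -1 mod 41: 38 is a quadratic non-residue mod 41. As a residue in [0, p-1] the value is 40.
38^20 mod 41 = 40

40


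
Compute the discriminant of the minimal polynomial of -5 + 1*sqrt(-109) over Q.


The element -5 + 1*sqrt(-109) has minimal polynomial:
x^2 + 10*x + 134
Discriminant = (10)^2 - 4*(134)
= 100 - 536
= -436

-436


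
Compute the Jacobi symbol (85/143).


Compute (85/143) via quadratic reciprocity:
  reciprocity: (85/143) -> +(143/85)
  reduce: (58/85)
  pull out 2: (2/85) = -1  (since 85 mod 8 = 5)
  reciprocity: (29/85) -> +(85/29)
  reduce: (27/29)
  reciprocity: (27/29) -> +(29/27)
  reduce: (2/27)
  pull out 2: (2/27) = -1  (since 27 mod 8 = 3)
  (1/27) = 1
Product of signs = 1

1


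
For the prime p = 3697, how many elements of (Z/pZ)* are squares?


For prime p, the number of non-zero quadratic residues is (p-1)/2.
= (3697-1)/2
= 1848

1848


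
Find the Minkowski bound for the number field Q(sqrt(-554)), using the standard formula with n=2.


d = -554, d mod 4 = 2, so disc(K) = 4d = -2216; |disc(K)| = 2216
Imaginary quadratic field, so n = 2, s = r2 = 1, r1 = 0
M = (n!/n^n) * (4/pi)^s * sqrt(|disc(K)|) = (2!/2^2) * (4/pi)^1 * sqrt(2216)
= 0.5 * 1.273240 * 47.074409
= 29.9685

29.9685


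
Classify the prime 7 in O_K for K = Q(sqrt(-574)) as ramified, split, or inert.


K = Q(sqrt(-574)). Since d mod 4 = 2, disc(K) = -2296.
Check p | disc: -2296 mod 7 = 0.
p divides disc, so p ramifies: (p) = P^2 with e=2, f=1, g=1.
Therefore p is ramified.

ramified


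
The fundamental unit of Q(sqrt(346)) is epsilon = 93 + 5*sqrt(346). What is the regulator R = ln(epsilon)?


epsilon = 93 + 5*sqrt(346)
= 186.0054
R = ln(186.0054)
= 5.2258

5.2258


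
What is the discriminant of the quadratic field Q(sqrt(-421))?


For K = Q(sqrt(d)) with d squarefree: disc(K) = d if d = 1 mod 4, and disc(K) = 4d if d = 2 or 3 mod 4.
Here d = -421, and d mod 4 = 3.
d = 3 mod 4, not 1 (O_K = Z[sqrt(d)]), so disc(K) = 4d = 4 * (-421) = -1684

-1684


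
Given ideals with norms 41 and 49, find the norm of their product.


N(IJ) = N(I) * N(J)
= 41 * 49
= 2009

2009


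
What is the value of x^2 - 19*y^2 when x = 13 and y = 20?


x^2 - d*y^2
= 13^2 - 19*20^2
= 169 - 7600
= -7431

-7431


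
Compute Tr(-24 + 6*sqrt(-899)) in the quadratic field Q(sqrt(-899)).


Tr(a + b*sqrt(d)) = (a + b*sqrt(d)) + (a - b*sqrt(d)) = 2a
= 2 * (-24)
= -48

-48


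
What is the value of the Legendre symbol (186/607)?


p = 607 is prime, so compute (186/607) with the reciprocity algorithm (Jacobi-symbol steps: pull out 2s via (2/n), flip via reciprocity, reduce):
  pull out 2: (2/607) = +1  (since 607 mod 8 = 7)
  reciprocity: (93/607) -> +(607/93)
  reduce: (49/93)
  reciprocity: (49/93) -> +(93/49)
  reduce: (44/49)
  pull out 2: (2/49) = +1  (since 49 mod 8 = 1)
  pull out 2: (2/49) = +1  (since 49 mod 8 = 1)
  reciprocity: (11/49) -> +(49/11)
  reduce: (5/11)
  reciprocity: (5/11) -> +(11/5)
  reduce: (1/5)
  (1/5) = 1
Product of signs = 1
(186/607) = 1

1


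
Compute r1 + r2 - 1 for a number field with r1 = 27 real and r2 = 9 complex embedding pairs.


By Dirichlet's unit theorem:
rank = r1 + r2 - 1
= 27 + 9 - 1
= 35

35


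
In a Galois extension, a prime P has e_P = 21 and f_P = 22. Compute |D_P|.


|D_P| = e * f
= 21 * 22
= 462

462


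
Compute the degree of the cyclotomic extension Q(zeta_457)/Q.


The degree equals Euler's totient phi(457).
457 = 457
phi(457) = 456

456


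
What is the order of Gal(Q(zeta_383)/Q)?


|Gal(Q(zeta_383)/Q)| = phi(383)
= 382

382


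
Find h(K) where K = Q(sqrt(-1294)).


K = Q(sqrt(-1294)). d mod 4 = 2, so D = disc(K) = 4d = -5176
h(K) equals the number of primitive reduced positive-definite forms (a, b, c) = a*x^2 + b*x*y + c*y^2 with b^2 - 4ac = D,
where reduced means |b| <= a <= c, with b >= 0 whenever |b| = a or a = c, and primitive means gcd(a, b, c) = 1.
Reduced forces 3a^2 <= |D| = 5176, so 1 <= a <= 41; b must have the parity of D, and c = (b^2 - D)/(4a) must be an integer >= a.
Enumerate a = 1..41, b in [-a, a]:
  a=1: (1, 0, 1294)  [1]
  a=2: (2, 0, 647)  [1]
  a=3..4: none
  a=5: (5, -2, 259), (5, 2, 259)  [2]
  a=6: none
  a=7: (7, -2, 185), (7, 2, 185)  [2]
  a=8..9: none
  a=10: (10, -8, 131), (10, 8, 131)  [2]
  a=11: (11, -4, 118), (11, 4, 118)  [2]
  a=12..13: none
  a=14: (14, -12, 95), (14, 12, 95)  [2]
  a=15..16: none
  a=17: (17, -14, 79), (17, 14, 79)  [2]
  a=18: none
  a=19: (19, -12, 70), (19, 12, 70)  [2]
  a=20..21: none
  a=22: (22, -4, 59), (22, 4, 59)  [2]
  a=23..24: none
  a=25: (25, -18, 55), (25, 18, 55)  [2]
  a=26..30: none
  a=31: (31, -30, 49), (31, 30, 49)  [2]
  a=32..33: none
  a=34: (34, -20, 41), (34, 20, 41)  [2]
  a=35: (35, -12, 38), (35, -2, 37), (35, 2, 37), (35, 12, 38)  [4]
  a=36..41: none
Total reduced forms: 1 + 1 + 2 + 2 + 2 + 2 + 2 + 2 + 2 + 2 + 2 + 2 + 2 + 4 = 28
h = 28

28


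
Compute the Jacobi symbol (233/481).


Compute (233/481) via quadratic reciprocity:
  reciprocity: (233/481) -> +(481/233)
  reduce: (15/233)
  reciprocity: (15/233) -> +(233/15)
  reduce: (8/15)
  pull out 2: (2/15) = +1  (since 15 mod 8 = 7)
  pull out 2: (2/15) = +1  (since 15 mod 8 = 7)
  pull out 2: (2/15) = +1  (since 15 mod 8 = 7)
  (1/15) = 1
Product of signs = 1

1


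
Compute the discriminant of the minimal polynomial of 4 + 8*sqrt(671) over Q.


The element 4 + 8*sqrt(671) has minimal polynomial:
x^2 - 8*x - 42928
Discriminant = (-8)^2 - 4*(-42928)
= 64 + 171712
= 171776

171776


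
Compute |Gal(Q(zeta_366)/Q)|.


|Gal(Q(zeta_366)/Q)| = phi(366)
= 120

120


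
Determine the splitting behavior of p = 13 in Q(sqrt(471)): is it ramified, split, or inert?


K = Q(sqrt(471)). Since d mod 4 = 3, disc(K) = 1884.
Check p | disc: 1884 mod 13 = 12.
p does not divide disc. Compute Legendre symbol (d/p):
3^((13-1)/2) mod 13 = 1
(d/p) = 1, so p splits: (p) = P*P' with e=1, f=1, g=2.
Therefore p is split.

split


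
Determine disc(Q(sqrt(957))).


For K = Q(sqrt(d)) with d squarefree: disc(K) = d if d = 1 mod 4, and disc(K) = 4d if d = 2 or 3 mod 4.
Here d = 957, and d mod 4 = 1.
d = 1 mod 4 (O_K = Z[(1+sqrt(d))/2]), so disc(K) = d = 957

957


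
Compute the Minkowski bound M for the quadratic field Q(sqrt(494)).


d = 494, d mod 4 = 2, so disc(K) = 4d = 1976; |disc(K)| = 1976
Real quadratic field, so n = 2, s = r2 = 0, r1 = 2
M = (n!/n^n) * (4/pi)^s * sqrt(|disc(K)|) = (2!/2^2) * (4/pi)^0 * sqrt(1976)
= 0.5 * 1.000000 * 44.452222
= 22.2261

22.2261


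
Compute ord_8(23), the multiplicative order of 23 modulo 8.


We want ord_8(23), the smallest k >= 1 with 23^k = 1 mod 8.
n = 8 = 2^3, phi(8) = 4; the order divides phi(n).
Divisors of 4: 1, 2, 4
Repeated squaring mod 8: 23^1 = 7, 23^2 = 1, 23^4 = 1
Test divisors in increasing order:
  k=1: 23^1 = 7 mod 8
  k=2: 23^2 = 1 mod 8  <- first divisor giving 1
Order = 2

2


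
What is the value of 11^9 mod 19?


p = 19 is prime and the exponent is (p-1)/2 = 9, so by Euler's criterion 11^9 = (11/19) = +1 or -1 mod 19.
Compute by square-and-multiply:
  9 = 8 + 1 (binary 1001)
  Repeated squaring mod 19: 11^1 = 11, 11^2 = 7, 11^4 = 11, 11^8 = 7
  11^9 = 11^8 * 11^1 = 7 * 11 mod 19
    7 * 11 = 77 = 1 mod 19
  11^9 = 1 mod 19
Result 1: 11 is a quadratic residue mod 19.
11^9 mod 19 = 1

1


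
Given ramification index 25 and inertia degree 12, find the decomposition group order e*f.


|D_P| = e * f
= 25 * 12
= 300

300


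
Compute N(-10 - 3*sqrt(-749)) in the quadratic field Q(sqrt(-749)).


N(a + b*sqrt(d)) = a^2 - d*b^2
= (-10)^2 - (-749)*(-3)^2
= 100 + 6741
= 6841

6841


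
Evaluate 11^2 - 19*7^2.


x^2 - d*y^2
= 11^2 - 19*7^2
= 121 - 931
= -810

-810


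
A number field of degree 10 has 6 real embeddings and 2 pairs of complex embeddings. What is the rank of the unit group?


By Dirichlet's unit theorem:
rank = r1 + r2 - 1
= 6 + 2 - 1
= 7

7


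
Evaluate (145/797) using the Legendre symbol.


p = 797 is prime, so compute (145/797) with the reciprocity algorithm (Jacobi-symbol steps: pull out 2s via (2/n), flip via reciprocity, reduce):
  reciprocity: (145/797) -> +(797/145)
  reduce: (72/145)
  pull out 2: (2/145) = +1  (since 145 mod 8 = 1)
  pull out 2: (2/145) = +1  (since 145 mod 8 = 1)
  pull out 2: (2/145) = +1  (since 145 mod 8 = 1)
  reciprocity: (9/145) -> +(145/9)
  reduce: (1/9)
  (1/9) = 1
Product of signs = 1
(145/797) = 1

1


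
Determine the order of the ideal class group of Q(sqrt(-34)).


K = Q(sqrt(-34)). d mod 4 = 2, so D = disc(K) = 4d = -136
h(K) equals the number of primitive reduced positive-definite forms (a, b, c) = a*x^2 + b*x*y + c*y^2 with b^2 - 4ac = D,
where reduced means |b| <= a <= c, with b >= 0 whenever |b| = a or a = c, and primitive means gcd(a, b, c) = 1.
Reduced forces 3a^2 <= |D| = 136, so 1 <= a <= 6; b must have the parity of D, and c = (b^2 - D)/(4a) must be an integer >= a.
Enumerate a = 1..6, b in [-a, a]:
  a=1: (1, 0, 34)  [1]
  a=2: (2, 0, 17)  [1]
  a=3..4: none
  a=5: (5, -2, 7), (5, 2, 7)  [2]
  a=6: none
Total reduced forms: 1 + 1 + 2 = 4
h = 4

4


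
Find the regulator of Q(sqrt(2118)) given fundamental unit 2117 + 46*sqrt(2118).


epsilon = 2117 + 46*sqrt(2118)
= 4233.9998
R = ln(4233.9998)
= 8.3509

8.3509


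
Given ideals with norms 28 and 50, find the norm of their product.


N(IJ) = N(I) * N(J)
= 28 * 50
= 1400

1400


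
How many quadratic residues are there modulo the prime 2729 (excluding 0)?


For prime p, the number of non-zero quadratic residues is (p-1)/2.
= (2729-1)/2
= 1364

1364


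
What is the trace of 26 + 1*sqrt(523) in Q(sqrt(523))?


Tr(a + b*sqrt(d)) = (a + b*sqrt(d)) + (a - b*sqrt(d)) = 2a
= 2 * (26)
= 52

52


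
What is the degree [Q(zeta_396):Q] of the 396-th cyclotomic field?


The degree equals Euler's totient phi(396).
396 = 2^2 * 3^2 * 11
phi(396) = 120

120


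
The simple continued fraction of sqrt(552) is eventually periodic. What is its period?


Run the CF algorithm for sqrt(552).
a_0 = floor(sqrt(552)) = 23; set m_0=0, q_0=1.
Recurrence: m' = q*a - m,  q' = (d - m'^2)/q,  a' = floor((a_0 + m')/q').
  step 1: m=23, q=23, a=2
  step 2: m=23, q=1, a=46
a_2 = 2*a_0 = 46, so the period closes here.
sqrt(552) = [23; 2, 46]
Period length = 2

2


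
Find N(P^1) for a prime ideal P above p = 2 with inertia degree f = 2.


N(P^a) = p^(a*f)
= 2^(1*2)
= 2^2
= 4

4


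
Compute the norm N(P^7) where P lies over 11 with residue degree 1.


N(P^a) = p^(a*f)
= 11^(7*1)
= 11^7
= 19487171

19487171


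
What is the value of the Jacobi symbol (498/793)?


Compute (498/793) via quadratic reciprocity:
  pull out 2: (2/793) = +1  (since 793 mod 8 = 1)
  reciprocity: (249/793) -> +(793/249)
  reduce: (46/249)
  pull out 2: (2/249) = +1  (since 249 mod 8 = 1)
  reciprocity: (23/249) -> +(249/23)
  reduce: (19/23)
  reciprocity: (19/23) -> -(23/19)
  reduce: (4/19)
  pull out 2: (2/19) = -1  (since 19 mod 8 = 3)
  pull out 2: (2/19) = -1  (since 19 mod 8 = 3)
  (1/19) = 1
Product of signs = -1

-1


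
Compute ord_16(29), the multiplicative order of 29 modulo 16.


We want ord_16(29), the smallest k >= 1 with 29^k = 1 mod 16.
n = 16 = 2^4, phi(16) = 8; the order divides phi(n).
Divisors of 8: 1, 2, 4, 8
Repeated squaring mod 16: 29^1 = 13, 29^2 = 9, 29^4 = 1, 29^8 = 1
Test divisors in increasing order:
  k=1: 29^1 = 13 mod 16
  k=2: 29^2 = 9 mod 16
  k=4: 29^4 = 1 mod 16  <- first divisor giving 1
Order = 4

4


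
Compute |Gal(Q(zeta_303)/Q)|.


|Gal(Q(zeta_303)/Q)| = phi(303)
= 200

200


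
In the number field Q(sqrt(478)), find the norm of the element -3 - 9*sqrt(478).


N(a + b*sqrt(d)) = a^2 - d*b^2
= (-3)^2 - (478)*(-9)^2
= 9 - 38718
= -38709

-38709


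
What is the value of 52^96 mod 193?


p = 193 is prime and the exponent is (p-1)/2 = 96, so by Euler's criterion 52^96 = (52/193) = +1 or -1 mod 193.
Compute by square-and-multiply:
  96 = 64 + 32 (binary 1100000)
  Repeated squaring mod 193: 52^1 = 52, 52^2 = 2, 52^4 = 4, 52^8 = 16, 52^16 = 63, 52^32 = 109, 52^64 = 108
  52^96 = 52^64 * 52^32 = 108 * 109 mod 193
    108 * 109 = 11772 = 192 mod 193
  52^96 = 192 mod 193
Result 192 = p - 1 = -1 mod 193: 52 is a quadratic non-residue mod 193. As a residue in [0, p-1] the value is 192.
52^96 mod 193 = 192

192


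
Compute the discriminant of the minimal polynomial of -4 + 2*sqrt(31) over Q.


The element -4 + 2*sqrt(31) has minimal polynomial:
x^2 + 8*x - 108
Discriminant = (8)^2 - 4*(-108)
= 64 + 432
= 496

496


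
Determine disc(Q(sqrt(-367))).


For K = Q(sqrt(d)) with d squarefree: disc(K) = d if d = 1 mod 4, and disc(K) = 4d if d = 2 or 3 mod 4.
Here d = -367, and d mod 4 = 1.
d = 1 mod 4 (O_K = Z[(1+sqrt(d))/2]), so disc(K) = d = -367

-367


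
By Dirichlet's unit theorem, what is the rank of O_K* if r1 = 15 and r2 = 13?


By Dirichlet's unit theorem:
rank = r1 + r2 - 1
= 15 + 13 - 1
= 27

27


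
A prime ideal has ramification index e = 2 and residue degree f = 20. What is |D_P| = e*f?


|D_P| = e * f
= 2 * 20
= 40

40


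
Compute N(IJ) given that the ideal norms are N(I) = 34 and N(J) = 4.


N(IJ) = N(I) * N(J)
= 34 * 4
= 136

136


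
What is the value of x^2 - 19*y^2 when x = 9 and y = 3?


x^2 - d*y^2
= 9^2 - 19*3^2
= 81 - 171
= -90

-90


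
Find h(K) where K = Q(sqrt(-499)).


K = Q(sqrt(-499)). d mod 4 = 1, so D = disc(K) = d = -499
h(K) equals the number of primitive reduced positive-definite forms (a, b, c) = a*x^2 + b*x*y + c*y^2 with b^2 - 4ac = D,
where reduced means |b| <= a <= c, with b >= 0 whenever |b| = a or a = c, and primitive means gcd(a, b, c) = 1.
Reduced forces 3a^2 <= |D| = 499, so 1 <= a <= 12; b must have the parity of D, and c = (b^2 - D)/(4a) must be an integer >= a.
Enumerate a = 1..12, b in [-a, a]:
  a=1: (1, 1, 125)  [1]
  a=2..4: none
  a=5: (5, -1, 25), (5, 1, 25)  [2]
  a=6..12: none
Total reduced forms: 1 + 2 = 3
h = 3

3


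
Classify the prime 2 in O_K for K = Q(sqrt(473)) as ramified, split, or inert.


K = Q(sqrt(473)). Since d mod 4 = 1, disc(K) = 473.
Check p | disc: 473 mod 2 = 1.
p=2 does not divide disc (d is 1 mod 4). 2 splits iff d = 1 mod 8.
d mod 8 = 1, so (d/2) = 1.
(d/p) = 1, so p splits: (p) = P*P' with e=1, f=1, g=2.
Therefore p is split.

split


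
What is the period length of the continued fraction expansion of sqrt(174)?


Run the CF algorithm for sqrt(174).
a_0 = floor(sqrt(174)) = 13; set m_0=0, q_0=1.
Recurrence: m' = q*a - m,  q' = (d - m'^2)/q,  a' = floor((a_0 + m')/q').
  step 1: m=13, q=5, a=5
  step 2: m=12, q=6, a=4
  step 3: m=12, q=5, a=5
  step 4: m=13, q=1, a=26
a_4 = 2*a_0 = 26, so the period closes here.
sqrt(174) = [13; 5, 4, 5, 26]
Period length = 4

4


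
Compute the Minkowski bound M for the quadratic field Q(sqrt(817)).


d = 817, d mod 4 = 1, so disc(K) = d = 817; |disc(K)| = 817
Real quadratic field, so n = 2, s = r2 = 0, r1 = 2
M = (n!/n^n) * (4/pi)^s * sqrt(|disc(K)|) = (2!/2^2) * (4/pi)^0 * sqrt(817)
= 0.5 * 1.000000 * 28.583212
= 14.2916

14.2916


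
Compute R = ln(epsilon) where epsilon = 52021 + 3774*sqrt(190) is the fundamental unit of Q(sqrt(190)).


epsilon = 52021 + 3774*sqrt(190)
= 104042.0000
R = ln(104042.0000)
= 11.5525

11.5525


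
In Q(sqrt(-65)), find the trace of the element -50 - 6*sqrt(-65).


Tr(a + b*sqrt(d)) = (a + b*sqrt(d)) + (a - b*sqrt(d)) = 2a
= 2 * (-50)
= -100

-100


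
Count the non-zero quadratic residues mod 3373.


For prime p, the number of non-zero quadratic residues is (p-1)/2.
= (3373-1)/2
= 1686

1686


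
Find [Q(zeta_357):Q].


The degree equals Euler's totient phi(357).
357 = 3 * 7 * 17
phi(357) = 192

192


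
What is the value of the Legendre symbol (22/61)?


p = 61 is prime, so compute (22/61) with the reciprocity algorithm (Jacobi-symbol steps: pull out 2s via (2/n), flip via reciprocity, reduce):
  pull out 2: (2/61) = -1  (since 61 mod 8 = 5)
  reciprocity: (11/61) -> +(61/11)
  reduce: (6/11)
  pull out 2: (2/11) = -1  (since 11 mod 8 = 3)
  reciprocity: (3/11) -> -(11/3)
  reduce: (2/3)
  pull out 2: (2/3) = -1  (since 3 mod 8 = 3)
  (1/3) = 1
Product of signs = 1
(22/61) = 1

1


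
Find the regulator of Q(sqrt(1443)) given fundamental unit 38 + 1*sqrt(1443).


epsilon = 38 + 1*sqrt(1443)
= 75.9868
R = ln(75.9868)
= 4.3306

4.3306


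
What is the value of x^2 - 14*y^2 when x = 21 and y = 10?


x^2 - d*y^2
= 21^2 - 14*10^2
= 441 - 1400
= -959

-959


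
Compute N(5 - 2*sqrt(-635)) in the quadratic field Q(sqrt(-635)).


N(a + b*sqrt(d)) = a^2 - d*b^2
= (5)^2 - (-635)*(-2)^2
= 25 + 2540
= 2565

2565


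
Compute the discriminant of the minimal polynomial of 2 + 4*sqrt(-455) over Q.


The element 2 + 4*sqrt(-455) has minimal polynomial:
x^2 - 4*x + 7284
Discriminant = (-4)^2 - 4*(7284)
= 16 - 29136
= -29120

-29120


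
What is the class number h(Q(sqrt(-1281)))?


K = Q(sqrt(-1281)). d mod 4 = 3, so D = disc(K) = 4d = -5124
h(K) equals the number of primitive reduced positive-definite forms (a, b, c) = a*x^2 + b*x*y + c*y^2 with b^2 - 4ac = D,
where reduced means |b| <= a <= c, with b >= 0 whenever |b| = a or a = c, and primitive means gcd(a, b, c) = 1.
Reduced forces 3a^2 <= |D| = 5124, so 1 <= a <= 41; b must have the parity of D, and c = (b^2 - D)/(4a) must be an integer >= a.
Enumerate a = 1..41, b in [-a, a]:
  a=1: (1, 0, 1281)  [1]
  a=2: (2, 2, 641)  [1]
  a=3: (3, 0, 427)  [1]
  a=4: none
  a=5: (5, -4, 257), (5, 4, 257)  [2]
  a=6: (6, 6, 215)  [1]
  a=7: (7, 0, 183)  [1]
  a=8..9: none
  a=10: (10, -6, 129), (10, 6, 129)  [2]
  a=11..13: none
  a=14: (14, 14, 95)  [1]
  a=15: (15, -6, 86), (15, 6, 86)  [2]
  a=16..18: none
  a=19: (19, -14, 70), (19, 14, 70)  [2]
  a=20: none
  a=21: (21, 0, 61)  [1]
  a=22..24: none
  a=25: (25, -24, 57), (25, 24, 57)  [2]
  a=26..28: none
  a=29: (29, -26, 50), (29, 26, 50)  [2]
  a=30: (30, -6, 43), (30, 6, 43)  [2]
  a=31..34: none
  a=35: (35, -14, 38), (35, 14, 38)  [2]
  a=36..40: none
  a=41: (41, 40, 41)  [1]
Total reduced forms: 1 + 1 + 1 + 2 + 1 + 1 + 2 + 1 + 2 + 2 + 1 + 2 + 2 + 2 + 2 + 1 = 24
h = 24

24


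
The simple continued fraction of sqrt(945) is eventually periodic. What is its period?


Run the CF algorithm for sqrt(945).
a_0 = floor(sqrt(945)) = 30; set m_0=0, q_0=1.
Recurrence: m' = q*a - m,  q' = (d - m'^2)/q,  a' = floor((a_0 + m')/q').
  step 1: m=30, q=45, a=1
  step 2: m=15, q=16, a=2
  step 3: m=17, q=41, a=1
  step 4: m=24, q=9, a=6
  step 5: m=30, q=5, a=12
  step 6: m=30, q=9, a=6
  step 7: m=24, q=41, a=1
  step 8: m=17, q=16, a=2
  step 9: m=15, q=45, a=1
  step 10: m=30, q=1, a=60
a_10 = 2*a_0 = 60, so the period closes here.
sqrt(945) = [30; 1, 2, 1, 6, 12, 6, 1, 2, 1, 60]
Period length = 10

10


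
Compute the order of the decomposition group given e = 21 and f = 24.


|D_P| = e * f
= 21 * 24
= 504

504


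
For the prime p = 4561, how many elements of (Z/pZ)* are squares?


For prime p, the number of non-zero quadratic residues is (p-1)/2.
= (4561-1)/2
= 2280

2280


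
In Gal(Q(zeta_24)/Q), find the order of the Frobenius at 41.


The Frobenius at p in Gal(Q(zeta_n)/Q) = (Z/nZ)* is the class of p, so its order is ord_24(41), the smallest k >= 1 with 41^k = 1 mod 24.
n = 24 = 2^3 * 3, phi(24) = 8; the order divides phi(n).
Divisors of 8: 1, 2, 4, 8
Repeated squaring mod 24: 41^1 = 17, 41^2 = 1, 41^4 = 1, 41^8 = 1
Test divisors in increasing order:
  k=1: 41^1 = 17 mod 24
  k=2: 41^2 = 1 mod 24  <- first divisor giving 1
Order = 2

2


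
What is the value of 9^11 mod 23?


p = 23 is prime and the exponent is (p-1)/2 = 11, so by Euler's criterion 9^11 = (9/23) = +1 or -1 mod 23.
Compute by square-and-multiply:
  11 = 8 + 2 + 1 (binary 1011)
  Repeated squaring mod 23: 9^1 = 9, 9^2 = 12, 9^4 = 6, 9^8 = 13
  9^11 = 9^8 * 9^2 * 9^1 = 13 * 12 * 9 mod 23
    13 * 12 = 156 = 18 mod 23
    18 * 9 = 162 = 1 mod 23
  9^11 = 1 mod 23
Result 1: 9 is a quadratic residue mod 23.
9^11 mod 23 = 1

1


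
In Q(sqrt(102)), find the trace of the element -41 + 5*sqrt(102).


Tr(a + b*sqrt(d)) = (a + b*sqrt(d)) + (a - b*sqrt(d)) = 2a
= 2 * (-41)
= -82

-82


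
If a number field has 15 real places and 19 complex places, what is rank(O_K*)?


By Dirichlet's unit theorem:
rank = r1 + r2 - 1
= 15 + 19 - 1
= 33

33


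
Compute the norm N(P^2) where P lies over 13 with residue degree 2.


N(P^a) = p^(a*f)
= 13^(2*2)
= 13^4
= 28561

28561


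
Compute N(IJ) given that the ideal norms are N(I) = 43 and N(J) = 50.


N(IJ) = N(I) * N(J)
= 43 * 50
= 2150

2150


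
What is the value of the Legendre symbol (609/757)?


p = 757 is prime, so compute (609/757) with the reciprocity algorithm (Jacobi-symbol steps: pull out 2s via (2/n), flip via reciprocity, reduce):
  reciprocity: (609/757) -> +(757/609)
  reduce: (148/609)
  pull out 2: (2/609) = +1  (since 609 mod 8 = 1)
  pull out 2: (2/609) = +1  (since 609 mod 8 = 1)
  reciprocity: (37/609) -> +(609/37)
  reduce: (17/37)
  reciprocity: (17/37) -> +(37/17)
  reduce: (3/17)
  reciprocity: (3/17) -> +(17/3)
  reduce: (2/3)
  pull out 2: (2/3) = -1  (since 3 mod 8 = 3)
  (1/3) = 1
Product of signs = -1
(609/757) = -1

-1


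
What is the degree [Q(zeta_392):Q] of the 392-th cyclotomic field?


The degree equals Euler's totient phi(392).
392 = 2^3 * 7^2
phi(392) = 168

168


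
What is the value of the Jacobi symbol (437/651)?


Compute (437/651) via quadratic reciprocity:
  reciprocity: (437/651) -> +(651/437)
  reduce: (214/437)
  pull out 2: (2/437) = -1  (since 437 mod 8 = 5)
  reciprocity: (107/437) -> +(437/107)
  reduce: (9/107)
  reciprocity: (9/107) -> +(107/9)
  reduce: (8/9)
  pull out 2: (2/9) = +1  (since 9 mod 8 = 1)
  pull out 2: (2/9) = +1  (since 9 mod 8 = 1)
  pull out 2: (2/9) = +1  (since 9 mod 8 = 1)
  (1/9) = 1
Product of signs = -1

-1


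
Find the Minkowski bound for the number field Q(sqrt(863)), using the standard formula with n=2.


d = 863, d mod 4 = 3, so disc(K) = 4d = 3452; |disc(K)| = 3452
Real quadratic field, so n = 2, s = r2 = 0, r1 = 2
M = (n!/n^n) * (4/pi)^s * sqrt(|disc(K)|) = (2!/2^2) * (4/pi)^0 * sqrt(3452)
= 0.5 * 1.000000 * 58.753723
= 29.3769

29.3769


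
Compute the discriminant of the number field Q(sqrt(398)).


For K = Q(sqrt(d)) with d squarefree: disc(K) = d if d = 1 mod 4, and disc(K) = 4d if d = 2 or 3 mod 4.
Here d = 398, and d mod 4 = 2.
d = 2 mod 4, not 1 (O_K = Z[sqrt(d)]), so disc(K) = 4d = 4 * (398) = 1592

1592


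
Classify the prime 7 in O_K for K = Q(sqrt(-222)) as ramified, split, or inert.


K = Q(sqrt(-222)). Since d mod 4 = 2, disc(K) = -888.
Check p | disc: -888 mod 7 = 1.
p does not divide disc. Compute Legendre symbol (d/p):
2^((7-1)/2) mod 7 = 1
(d/p) = 1, so p splits: (p) = P*P' with e=1, f=1, g=2.
Therefore p is split.

split


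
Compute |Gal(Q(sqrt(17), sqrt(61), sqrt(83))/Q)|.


The 3 square roots of distinct primes are multiplicatively independent over Q,
so [K:Q] = 2^3 and Gal(K/Q) is isomorphic to (Z/2Z)^3.
|Gal| = 2^3 = 8

8


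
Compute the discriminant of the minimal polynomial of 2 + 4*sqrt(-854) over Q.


The element 2 + 4*sqrt(-854) has minimal polynomial:
x^2 - 4*x + 13668
Discriminant = (-4)^2 - 4*(13668)
= 16 - 54672
= -54656

-54656


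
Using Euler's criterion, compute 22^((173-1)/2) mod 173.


p = 173 is prime and the exponent is (p-1)/2 = 86, so by Euler's criterion 22^86 = (22/173) = +1 or -1 mod 173.
Compute by square-and-multiply:
  86 = 64 + 16 + 4 + 2 (binary 1010110)
  Repeated squaring mod 173: 22^1 = 22, 22^2 = 138, 22^4 = 14, 22^8 = 23, 22^16 = 10, 22^32 = 100, 22^64 = 139
  22^86 = 22^64 * 22^16 * 22^4 * 22^2 = 139 * 10 * 14 * 138 mod 173
    139 * 10 = 1390 = 6 mod 173
    6 * 14 = 84 = 84 mod 173
    84 * 138 = 11592 = 1 mod 173
  22^86 = 1 mod 173
Result 1: 22 is a quadratic residue mod 173.
22^86 mod 173 = 1

1
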